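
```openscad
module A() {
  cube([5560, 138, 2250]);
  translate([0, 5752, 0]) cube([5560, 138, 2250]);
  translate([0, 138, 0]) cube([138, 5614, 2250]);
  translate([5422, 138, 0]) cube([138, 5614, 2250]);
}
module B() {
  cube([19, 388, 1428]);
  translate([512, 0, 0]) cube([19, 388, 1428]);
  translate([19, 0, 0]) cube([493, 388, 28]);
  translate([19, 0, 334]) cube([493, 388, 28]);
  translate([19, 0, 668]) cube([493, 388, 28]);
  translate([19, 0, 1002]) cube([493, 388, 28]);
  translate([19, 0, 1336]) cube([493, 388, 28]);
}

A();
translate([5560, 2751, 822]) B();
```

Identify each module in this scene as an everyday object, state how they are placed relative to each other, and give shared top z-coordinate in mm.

A is a house frame. B is a bookshelf. The bookshelf is beside the house frame with their tops flush at z = 2250. The shared top z-coordinate is 2250 mm.

Both tops at z = 2250 mm.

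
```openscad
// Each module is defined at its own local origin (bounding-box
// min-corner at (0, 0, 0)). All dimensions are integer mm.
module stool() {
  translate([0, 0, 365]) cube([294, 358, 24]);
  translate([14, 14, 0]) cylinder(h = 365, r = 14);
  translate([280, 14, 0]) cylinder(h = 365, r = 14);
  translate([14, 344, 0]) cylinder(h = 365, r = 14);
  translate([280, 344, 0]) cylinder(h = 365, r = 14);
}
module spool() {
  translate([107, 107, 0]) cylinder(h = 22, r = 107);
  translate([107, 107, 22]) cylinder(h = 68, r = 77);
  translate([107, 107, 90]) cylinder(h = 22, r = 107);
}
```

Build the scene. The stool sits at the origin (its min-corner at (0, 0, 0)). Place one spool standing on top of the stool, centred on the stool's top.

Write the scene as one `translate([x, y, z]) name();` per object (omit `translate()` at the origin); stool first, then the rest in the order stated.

stool();
translate([40, 72, 389]) spool();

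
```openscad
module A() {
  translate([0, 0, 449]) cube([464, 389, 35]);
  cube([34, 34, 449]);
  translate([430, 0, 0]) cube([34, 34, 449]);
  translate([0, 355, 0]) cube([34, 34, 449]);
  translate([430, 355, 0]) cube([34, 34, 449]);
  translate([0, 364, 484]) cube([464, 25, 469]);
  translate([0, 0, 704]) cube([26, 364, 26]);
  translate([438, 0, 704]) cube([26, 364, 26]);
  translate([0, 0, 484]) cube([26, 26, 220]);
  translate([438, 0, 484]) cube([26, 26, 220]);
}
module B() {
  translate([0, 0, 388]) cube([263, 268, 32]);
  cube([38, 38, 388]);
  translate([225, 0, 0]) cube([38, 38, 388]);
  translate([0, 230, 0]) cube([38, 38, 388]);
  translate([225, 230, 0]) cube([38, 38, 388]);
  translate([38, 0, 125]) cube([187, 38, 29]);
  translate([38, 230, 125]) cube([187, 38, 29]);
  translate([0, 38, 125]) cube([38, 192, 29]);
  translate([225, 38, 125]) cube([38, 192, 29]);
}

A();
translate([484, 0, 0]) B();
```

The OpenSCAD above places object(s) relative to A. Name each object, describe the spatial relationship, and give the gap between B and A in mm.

A is a chair. B is a stool. The stool is on the floor beside the chair on its +x side. The gap between the stool and the chair is 20 mm.

The stool's nearest face is 20 mm from the chair's +x face.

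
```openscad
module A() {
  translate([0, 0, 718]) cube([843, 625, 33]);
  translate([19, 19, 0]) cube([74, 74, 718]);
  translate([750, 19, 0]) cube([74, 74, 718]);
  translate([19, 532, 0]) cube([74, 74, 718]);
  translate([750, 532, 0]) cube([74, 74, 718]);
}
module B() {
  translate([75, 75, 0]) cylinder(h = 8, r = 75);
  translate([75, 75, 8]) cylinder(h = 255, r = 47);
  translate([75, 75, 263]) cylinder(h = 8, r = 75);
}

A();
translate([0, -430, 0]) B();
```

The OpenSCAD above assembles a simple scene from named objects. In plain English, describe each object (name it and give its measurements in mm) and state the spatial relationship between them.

A is a table with a 843×625 mm rectangular top, 33 mm thick, top surface at z = 751 mm, supported by four 74×74 mm square legs, each inset 19 mm from the nearest pair of top edges, running from the floor.

B is a spool: two coaxial disc flanges of radius 75 mm and thickness 8 mm, joined by a core cylinder of radius 47 mm and height 255 mm. The lower flange rests on z = 0 and the three cylinders share a vertical axis.

The spool is on the floor beside the table on its −y side.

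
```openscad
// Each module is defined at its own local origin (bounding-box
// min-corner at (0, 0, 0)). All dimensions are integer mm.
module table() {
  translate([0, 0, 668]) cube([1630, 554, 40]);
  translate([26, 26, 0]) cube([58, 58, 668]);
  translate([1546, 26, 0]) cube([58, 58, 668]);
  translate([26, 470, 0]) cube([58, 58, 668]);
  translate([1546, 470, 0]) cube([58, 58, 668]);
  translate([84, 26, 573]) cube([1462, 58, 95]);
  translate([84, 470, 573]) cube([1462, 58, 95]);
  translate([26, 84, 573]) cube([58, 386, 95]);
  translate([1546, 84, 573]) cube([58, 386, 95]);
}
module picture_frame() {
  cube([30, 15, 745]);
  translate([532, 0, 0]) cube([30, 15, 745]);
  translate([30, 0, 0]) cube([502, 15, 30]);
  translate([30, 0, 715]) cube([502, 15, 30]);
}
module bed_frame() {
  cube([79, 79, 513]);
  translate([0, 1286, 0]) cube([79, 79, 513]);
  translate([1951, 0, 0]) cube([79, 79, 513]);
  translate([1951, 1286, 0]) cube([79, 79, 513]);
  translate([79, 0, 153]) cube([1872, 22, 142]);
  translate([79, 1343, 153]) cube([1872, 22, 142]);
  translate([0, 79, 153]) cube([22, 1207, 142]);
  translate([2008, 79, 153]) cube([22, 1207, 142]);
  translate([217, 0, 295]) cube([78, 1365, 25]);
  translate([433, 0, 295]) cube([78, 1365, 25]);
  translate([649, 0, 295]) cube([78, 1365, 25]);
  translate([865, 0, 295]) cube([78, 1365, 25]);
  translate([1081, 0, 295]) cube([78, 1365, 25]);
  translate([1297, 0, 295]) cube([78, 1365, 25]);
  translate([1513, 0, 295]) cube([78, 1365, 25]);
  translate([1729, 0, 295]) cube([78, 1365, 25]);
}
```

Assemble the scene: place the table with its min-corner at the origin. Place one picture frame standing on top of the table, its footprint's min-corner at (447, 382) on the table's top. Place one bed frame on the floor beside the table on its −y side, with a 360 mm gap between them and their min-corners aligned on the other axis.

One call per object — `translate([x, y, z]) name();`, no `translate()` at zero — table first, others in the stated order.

table();
translate([447, 382, 708]) picture_frame();
translate([0, -1725, 0]) bed_frame();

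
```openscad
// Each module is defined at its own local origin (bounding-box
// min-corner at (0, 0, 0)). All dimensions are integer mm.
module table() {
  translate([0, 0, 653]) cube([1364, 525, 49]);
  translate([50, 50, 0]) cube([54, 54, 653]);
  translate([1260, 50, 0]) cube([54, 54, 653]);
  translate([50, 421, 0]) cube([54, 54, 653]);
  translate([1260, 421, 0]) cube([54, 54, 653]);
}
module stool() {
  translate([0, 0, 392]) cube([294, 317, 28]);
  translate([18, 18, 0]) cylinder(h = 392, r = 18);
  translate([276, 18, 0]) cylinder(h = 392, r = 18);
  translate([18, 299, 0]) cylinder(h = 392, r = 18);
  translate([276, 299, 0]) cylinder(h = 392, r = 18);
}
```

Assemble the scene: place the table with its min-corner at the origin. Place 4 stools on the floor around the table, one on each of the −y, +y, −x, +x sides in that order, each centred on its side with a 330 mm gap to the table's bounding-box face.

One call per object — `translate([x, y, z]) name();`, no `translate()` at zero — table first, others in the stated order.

table();
translate([535, -647, 0]) stool();
translate([535, 855, 0]) stool();
translate([-624, 104, 0]) stool();
translate([1694, 104, 0]) stool();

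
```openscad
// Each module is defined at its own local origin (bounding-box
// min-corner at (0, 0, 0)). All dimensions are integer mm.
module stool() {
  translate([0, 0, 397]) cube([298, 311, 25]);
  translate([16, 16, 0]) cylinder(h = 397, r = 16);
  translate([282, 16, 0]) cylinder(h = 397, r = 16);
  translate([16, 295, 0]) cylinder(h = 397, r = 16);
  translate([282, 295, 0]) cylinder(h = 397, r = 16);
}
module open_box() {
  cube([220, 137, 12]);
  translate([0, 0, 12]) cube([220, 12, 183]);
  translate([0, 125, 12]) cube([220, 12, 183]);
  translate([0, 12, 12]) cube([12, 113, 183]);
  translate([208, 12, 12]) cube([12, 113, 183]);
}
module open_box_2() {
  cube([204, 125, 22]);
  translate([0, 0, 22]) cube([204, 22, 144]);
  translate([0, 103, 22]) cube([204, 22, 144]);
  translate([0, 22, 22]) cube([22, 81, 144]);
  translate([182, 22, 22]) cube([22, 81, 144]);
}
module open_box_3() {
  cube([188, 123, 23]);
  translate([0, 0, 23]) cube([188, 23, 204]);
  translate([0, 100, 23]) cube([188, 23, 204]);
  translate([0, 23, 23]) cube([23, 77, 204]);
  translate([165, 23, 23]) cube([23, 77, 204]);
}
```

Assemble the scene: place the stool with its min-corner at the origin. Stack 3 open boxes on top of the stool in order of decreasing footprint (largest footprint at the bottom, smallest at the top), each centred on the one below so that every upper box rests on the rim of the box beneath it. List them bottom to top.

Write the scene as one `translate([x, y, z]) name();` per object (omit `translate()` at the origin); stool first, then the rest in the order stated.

stool();
translate([39, 87, 422]) open_box();
translate([47, 93, 617]) open_box_2();
translate([55, 94, 783]) open_box_3();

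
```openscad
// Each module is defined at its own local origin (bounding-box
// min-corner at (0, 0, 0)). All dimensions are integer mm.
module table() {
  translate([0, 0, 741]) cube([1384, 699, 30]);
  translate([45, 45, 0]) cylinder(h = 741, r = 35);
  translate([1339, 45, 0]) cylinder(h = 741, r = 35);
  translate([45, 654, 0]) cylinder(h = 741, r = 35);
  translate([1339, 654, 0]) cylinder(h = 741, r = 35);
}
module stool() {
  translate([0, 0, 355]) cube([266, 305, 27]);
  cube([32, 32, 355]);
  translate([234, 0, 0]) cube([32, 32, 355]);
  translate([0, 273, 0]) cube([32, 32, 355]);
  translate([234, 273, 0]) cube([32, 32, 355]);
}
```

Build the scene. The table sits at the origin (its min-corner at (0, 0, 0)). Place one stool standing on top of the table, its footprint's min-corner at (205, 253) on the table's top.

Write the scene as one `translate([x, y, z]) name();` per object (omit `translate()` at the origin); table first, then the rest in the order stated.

table();
translate([205, 253, 771]) stool();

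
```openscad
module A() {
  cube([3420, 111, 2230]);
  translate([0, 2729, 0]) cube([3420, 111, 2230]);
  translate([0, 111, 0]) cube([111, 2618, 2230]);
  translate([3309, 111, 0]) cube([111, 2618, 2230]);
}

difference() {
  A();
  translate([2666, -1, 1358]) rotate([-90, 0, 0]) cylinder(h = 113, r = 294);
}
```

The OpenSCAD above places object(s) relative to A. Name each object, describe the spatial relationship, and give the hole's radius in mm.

A is a house frame. The house frame has a circular hole through its front wall. The hole's radius is 294 mm.

The subtracted cylinder has r = 294 mm.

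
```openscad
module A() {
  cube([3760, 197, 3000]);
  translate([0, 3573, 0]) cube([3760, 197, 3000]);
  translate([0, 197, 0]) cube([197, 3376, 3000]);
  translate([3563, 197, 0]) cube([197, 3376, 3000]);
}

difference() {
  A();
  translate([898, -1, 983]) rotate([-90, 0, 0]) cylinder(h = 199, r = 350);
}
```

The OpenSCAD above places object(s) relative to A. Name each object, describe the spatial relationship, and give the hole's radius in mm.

The subtracted cylinder has r = 350 mm.

A is a house frame. The house frame has a circular hole through its front wall. The hole's radius is 350 mm.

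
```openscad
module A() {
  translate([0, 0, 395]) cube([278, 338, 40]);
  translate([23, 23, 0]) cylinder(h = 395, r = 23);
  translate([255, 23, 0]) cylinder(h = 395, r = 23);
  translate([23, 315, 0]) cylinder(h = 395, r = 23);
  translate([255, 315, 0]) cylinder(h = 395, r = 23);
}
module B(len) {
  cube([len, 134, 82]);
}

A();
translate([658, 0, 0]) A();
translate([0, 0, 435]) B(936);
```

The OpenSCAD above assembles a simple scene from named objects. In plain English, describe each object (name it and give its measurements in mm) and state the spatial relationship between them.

A is a four-legged stool. The seat is 278×338 mm, 40 mm thick, top at z = 435 mm. It stands on four round legs, each 46 mm in diameter, from z = 0 to the seat underside, each leg's axis is inset half a diameter from the nearest pair of seat edges (so the leg's bounding box is flush with the corner).

B is a rectangular beam 936 mm long (x), 134 mm deep (y), 82 mm thick (z).

The beam spans the tops of two stools placed 380 mm apart, resting at z = 435 mm.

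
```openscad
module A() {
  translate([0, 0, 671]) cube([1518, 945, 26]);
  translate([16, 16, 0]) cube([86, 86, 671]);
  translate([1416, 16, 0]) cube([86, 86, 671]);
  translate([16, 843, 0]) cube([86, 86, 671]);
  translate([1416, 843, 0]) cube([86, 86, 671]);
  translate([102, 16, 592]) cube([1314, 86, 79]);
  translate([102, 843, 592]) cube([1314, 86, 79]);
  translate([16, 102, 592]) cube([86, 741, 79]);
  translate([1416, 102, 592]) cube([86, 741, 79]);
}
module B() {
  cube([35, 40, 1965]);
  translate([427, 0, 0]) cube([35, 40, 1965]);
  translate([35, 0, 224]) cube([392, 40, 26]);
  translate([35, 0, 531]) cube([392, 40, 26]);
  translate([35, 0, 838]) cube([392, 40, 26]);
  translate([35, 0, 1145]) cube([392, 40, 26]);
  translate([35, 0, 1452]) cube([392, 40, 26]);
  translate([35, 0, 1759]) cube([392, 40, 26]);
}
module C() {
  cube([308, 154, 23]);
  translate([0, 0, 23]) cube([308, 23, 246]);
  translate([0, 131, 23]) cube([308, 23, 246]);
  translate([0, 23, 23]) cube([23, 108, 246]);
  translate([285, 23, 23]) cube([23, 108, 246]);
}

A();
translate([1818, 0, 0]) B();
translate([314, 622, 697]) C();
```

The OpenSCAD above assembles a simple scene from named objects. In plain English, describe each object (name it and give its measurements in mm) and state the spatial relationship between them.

A is a table with a 1518×945 mm rectangular top, 26 mm thick, top surface at z = 697 mm, supported by four 86×86 mm square legs, each inset 16 mm from the nearest pair of top edges, running from the floor. Four apron rails, 86 mm thick and 79 mm tall, run between adjacent legs with their top edges flush with the underside of the top and their outer faces flush with the legs' outer faces.

B is a wooden ladder with two side rails of 35×40 mm section and 1965 mm height, set 462 mm apart overall. Between them run 6 rectangular rungs (40 mm deep, 26 mm thick), front faces flush with the rails' −y face. The bottom of the first rung is 224 mm above the floor and each subsequent rung is 307 mm higher than the one below.

C is an open storage box with external size 308×154×269 mm and wall thickness 23 mm (the base is also 23 mm thick). The base covers the whole footprint; the four walls stand on the base, with the y-facing walls full-width and the x-facing walls fitting between their inner faces.

The ladder is on the floor beside the table on its +x side. The open box is on top of the table.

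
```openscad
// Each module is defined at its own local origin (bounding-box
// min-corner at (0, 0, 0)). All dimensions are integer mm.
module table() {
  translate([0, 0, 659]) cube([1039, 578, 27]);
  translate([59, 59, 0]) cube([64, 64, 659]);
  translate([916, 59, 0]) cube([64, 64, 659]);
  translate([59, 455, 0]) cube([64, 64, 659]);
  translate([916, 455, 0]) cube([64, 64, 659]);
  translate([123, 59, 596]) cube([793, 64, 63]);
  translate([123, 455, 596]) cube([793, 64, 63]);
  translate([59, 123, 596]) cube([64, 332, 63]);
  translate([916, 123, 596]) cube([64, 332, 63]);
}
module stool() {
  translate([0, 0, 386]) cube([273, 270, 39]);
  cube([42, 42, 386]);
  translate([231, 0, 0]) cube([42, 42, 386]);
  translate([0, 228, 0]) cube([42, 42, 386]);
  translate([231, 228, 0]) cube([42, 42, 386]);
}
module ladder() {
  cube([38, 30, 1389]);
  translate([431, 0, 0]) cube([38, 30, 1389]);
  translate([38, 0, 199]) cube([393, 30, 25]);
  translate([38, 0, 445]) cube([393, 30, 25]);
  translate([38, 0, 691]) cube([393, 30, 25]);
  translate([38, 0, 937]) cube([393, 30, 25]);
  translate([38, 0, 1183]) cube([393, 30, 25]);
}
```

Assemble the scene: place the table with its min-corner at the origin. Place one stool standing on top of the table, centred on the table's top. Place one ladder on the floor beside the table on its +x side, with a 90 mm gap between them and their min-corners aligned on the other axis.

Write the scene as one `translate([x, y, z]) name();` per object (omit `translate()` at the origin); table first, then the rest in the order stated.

table();
translate([383, 154, 686]) stool();
translate([1129, 0, 0]) ladder();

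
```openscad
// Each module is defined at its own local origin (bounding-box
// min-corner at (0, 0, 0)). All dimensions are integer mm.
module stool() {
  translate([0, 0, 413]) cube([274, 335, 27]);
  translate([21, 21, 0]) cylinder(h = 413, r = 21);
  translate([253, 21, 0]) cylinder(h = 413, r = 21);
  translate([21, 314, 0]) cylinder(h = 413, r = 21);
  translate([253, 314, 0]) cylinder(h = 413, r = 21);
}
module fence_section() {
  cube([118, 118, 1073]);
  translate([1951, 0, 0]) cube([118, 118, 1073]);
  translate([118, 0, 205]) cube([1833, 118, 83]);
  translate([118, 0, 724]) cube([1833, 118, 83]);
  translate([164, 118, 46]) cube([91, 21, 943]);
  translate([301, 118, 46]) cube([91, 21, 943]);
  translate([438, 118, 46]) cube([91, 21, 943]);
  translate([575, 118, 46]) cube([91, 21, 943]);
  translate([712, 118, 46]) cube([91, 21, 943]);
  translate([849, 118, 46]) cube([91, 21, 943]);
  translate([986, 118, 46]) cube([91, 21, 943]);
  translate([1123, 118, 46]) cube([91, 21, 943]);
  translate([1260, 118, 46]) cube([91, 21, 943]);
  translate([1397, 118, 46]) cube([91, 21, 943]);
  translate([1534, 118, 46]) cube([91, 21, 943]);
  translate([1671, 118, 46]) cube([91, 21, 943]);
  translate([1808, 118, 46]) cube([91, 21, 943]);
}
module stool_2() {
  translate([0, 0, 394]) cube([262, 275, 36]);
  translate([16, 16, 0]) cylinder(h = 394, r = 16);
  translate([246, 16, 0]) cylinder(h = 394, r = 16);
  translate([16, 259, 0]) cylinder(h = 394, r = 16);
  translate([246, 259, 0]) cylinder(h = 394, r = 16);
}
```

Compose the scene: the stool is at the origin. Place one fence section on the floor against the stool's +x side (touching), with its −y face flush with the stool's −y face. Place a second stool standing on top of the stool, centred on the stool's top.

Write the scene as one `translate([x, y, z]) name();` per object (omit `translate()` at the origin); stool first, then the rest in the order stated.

stool();
translate([274, 0, 0]) fence_section();
translate([6, 30, 440]) stool_2();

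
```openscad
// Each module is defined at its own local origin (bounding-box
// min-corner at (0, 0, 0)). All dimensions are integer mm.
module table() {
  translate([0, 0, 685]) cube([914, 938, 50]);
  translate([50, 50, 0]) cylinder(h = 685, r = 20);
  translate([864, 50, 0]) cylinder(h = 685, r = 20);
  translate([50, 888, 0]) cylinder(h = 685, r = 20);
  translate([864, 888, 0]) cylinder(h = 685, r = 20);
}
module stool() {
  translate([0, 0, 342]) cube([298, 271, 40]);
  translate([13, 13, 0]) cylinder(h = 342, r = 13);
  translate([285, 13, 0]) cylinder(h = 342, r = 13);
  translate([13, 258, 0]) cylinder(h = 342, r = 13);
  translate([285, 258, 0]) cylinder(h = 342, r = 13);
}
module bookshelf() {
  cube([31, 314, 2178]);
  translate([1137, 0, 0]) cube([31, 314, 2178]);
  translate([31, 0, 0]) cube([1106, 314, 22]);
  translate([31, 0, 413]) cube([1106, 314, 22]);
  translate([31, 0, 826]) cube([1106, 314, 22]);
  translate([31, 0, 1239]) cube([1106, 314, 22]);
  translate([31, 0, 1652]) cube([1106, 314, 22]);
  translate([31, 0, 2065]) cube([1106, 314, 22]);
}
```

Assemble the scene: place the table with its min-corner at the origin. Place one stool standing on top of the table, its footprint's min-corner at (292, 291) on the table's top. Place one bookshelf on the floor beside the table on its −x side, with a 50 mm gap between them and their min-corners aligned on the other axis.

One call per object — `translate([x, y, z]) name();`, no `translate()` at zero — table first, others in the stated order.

table();
translate([292, 291, 735]) stool();
translate([-1218, 0, 0]) bookshelf();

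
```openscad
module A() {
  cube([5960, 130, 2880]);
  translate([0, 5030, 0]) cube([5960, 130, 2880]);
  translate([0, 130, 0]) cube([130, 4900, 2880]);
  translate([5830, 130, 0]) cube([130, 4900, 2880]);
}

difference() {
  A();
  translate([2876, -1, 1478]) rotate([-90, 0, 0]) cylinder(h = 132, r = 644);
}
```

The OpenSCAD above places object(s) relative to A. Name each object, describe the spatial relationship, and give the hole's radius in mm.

The subtracted cylinder has r = 644 mm.

A is a house frame. The house frame has a circular hole through its front wall. The hole's radius is 644 mm.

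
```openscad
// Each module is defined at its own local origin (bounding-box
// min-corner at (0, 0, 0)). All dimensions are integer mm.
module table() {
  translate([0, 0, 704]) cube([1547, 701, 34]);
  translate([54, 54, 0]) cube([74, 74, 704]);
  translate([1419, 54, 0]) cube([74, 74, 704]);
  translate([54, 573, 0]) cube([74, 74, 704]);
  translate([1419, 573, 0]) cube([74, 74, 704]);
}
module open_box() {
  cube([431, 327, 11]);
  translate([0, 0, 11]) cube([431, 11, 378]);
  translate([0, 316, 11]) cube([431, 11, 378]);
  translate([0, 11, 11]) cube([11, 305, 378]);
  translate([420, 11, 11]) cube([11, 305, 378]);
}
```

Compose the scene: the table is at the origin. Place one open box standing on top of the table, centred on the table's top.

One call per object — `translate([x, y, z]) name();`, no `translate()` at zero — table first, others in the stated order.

table();
translate([558, 187, 738]) open_box();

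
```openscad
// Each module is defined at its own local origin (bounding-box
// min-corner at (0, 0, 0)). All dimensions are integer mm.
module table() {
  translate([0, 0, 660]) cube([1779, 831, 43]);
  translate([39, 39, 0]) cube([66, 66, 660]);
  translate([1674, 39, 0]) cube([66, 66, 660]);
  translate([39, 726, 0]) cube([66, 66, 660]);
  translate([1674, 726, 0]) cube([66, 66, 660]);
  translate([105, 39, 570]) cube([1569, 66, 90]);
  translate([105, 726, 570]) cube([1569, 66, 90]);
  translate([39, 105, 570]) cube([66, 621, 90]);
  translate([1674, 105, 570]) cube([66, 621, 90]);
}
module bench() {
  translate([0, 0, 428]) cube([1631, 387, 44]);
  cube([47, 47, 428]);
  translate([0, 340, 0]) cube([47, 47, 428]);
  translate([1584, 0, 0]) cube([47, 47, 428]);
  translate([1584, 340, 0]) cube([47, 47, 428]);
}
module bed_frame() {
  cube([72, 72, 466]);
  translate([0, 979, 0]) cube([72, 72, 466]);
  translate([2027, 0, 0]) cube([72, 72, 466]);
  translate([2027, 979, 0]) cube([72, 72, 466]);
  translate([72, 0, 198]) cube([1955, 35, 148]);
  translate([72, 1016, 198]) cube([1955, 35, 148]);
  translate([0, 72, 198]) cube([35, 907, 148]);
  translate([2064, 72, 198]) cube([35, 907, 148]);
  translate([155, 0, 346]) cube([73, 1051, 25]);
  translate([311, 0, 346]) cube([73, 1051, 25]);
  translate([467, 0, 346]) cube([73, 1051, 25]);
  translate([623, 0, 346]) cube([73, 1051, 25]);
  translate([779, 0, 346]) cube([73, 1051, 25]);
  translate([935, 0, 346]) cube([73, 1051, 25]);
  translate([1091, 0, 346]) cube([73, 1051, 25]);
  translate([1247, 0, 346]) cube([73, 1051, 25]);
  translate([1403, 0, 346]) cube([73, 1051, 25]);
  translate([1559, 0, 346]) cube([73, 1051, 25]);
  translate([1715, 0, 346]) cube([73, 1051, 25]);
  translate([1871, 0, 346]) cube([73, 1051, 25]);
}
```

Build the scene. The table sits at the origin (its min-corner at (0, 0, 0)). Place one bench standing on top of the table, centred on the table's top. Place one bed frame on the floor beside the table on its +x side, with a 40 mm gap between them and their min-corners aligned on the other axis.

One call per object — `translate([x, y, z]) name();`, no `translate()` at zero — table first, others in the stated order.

table();
translate([74, 222, 703]) bench();
translate([1819, 0, 0]) bed_frame();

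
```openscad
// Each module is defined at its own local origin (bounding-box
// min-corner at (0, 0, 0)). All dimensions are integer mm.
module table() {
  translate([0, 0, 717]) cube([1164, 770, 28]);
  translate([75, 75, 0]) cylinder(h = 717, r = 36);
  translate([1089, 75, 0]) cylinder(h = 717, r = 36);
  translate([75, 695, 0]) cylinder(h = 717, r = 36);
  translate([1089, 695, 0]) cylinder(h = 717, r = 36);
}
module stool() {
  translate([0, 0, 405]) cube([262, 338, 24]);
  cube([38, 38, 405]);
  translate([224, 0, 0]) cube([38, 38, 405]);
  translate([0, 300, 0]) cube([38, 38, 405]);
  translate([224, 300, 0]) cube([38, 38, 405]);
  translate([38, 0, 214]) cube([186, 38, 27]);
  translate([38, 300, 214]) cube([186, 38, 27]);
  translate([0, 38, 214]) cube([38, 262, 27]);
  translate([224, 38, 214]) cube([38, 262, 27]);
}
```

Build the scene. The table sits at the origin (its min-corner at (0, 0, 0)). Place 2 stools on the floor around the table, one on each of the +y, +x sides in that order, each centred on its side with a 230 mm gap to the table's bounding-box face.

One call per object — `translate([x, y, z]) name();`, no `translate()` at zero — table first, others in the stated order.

table();
translate([451, 1000, 0]) stool();
translate([1394, 216, 0]) stool();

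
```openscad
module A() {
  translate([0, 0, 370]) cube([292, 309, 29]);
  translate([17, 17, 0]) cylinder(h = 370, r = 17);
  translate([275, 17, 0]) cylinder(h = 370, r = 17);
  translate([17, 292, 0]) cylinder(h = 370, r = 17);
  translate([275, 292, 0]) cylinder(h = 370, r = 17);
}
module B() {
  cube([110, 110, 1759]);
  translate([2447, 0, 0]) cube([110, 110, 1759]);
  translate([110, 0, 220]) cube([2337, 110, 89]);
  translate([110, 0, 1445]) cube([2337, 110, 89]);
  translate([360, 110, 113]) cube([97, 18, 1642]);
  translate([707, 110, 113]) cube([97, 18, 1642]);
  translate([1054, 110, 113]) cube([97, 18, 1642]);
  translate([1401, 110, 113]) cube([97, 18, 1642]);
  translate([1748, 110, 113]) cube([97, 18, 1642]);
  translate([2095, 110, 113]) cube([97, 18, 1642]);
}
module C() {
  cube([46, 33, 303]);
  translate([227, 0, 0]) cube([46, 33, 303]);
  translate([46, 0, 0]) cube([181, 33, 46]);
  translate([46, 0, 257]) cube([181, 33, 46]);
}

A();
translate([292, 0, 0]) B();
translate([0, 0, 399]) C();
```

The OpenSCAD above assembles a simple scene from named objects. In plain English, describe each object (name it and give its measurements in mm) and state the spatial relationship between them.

A is a four-legged stool. The seat is a 292×309×29 mm slab whose top surface is at z = 399 mm; four round legs, each 34 mm in diameter, run from the floor (z = 0) to the underside of the seat, each leg's axis is inset half a diameter from the nearest pair of seat edges (so the leg's bounding box is flush with the corner).

B is a fence section. Two 110×110 mm posts, 1759 mm tall, stand on the floor with a clear span of 2337 mm between their inner faces. Two horizontal rails of 110×89 mm section span the gap between the posts with their undersides at z = 220 mm and z = 1445 mm, flush with the posts' −y face. 6 pickets, each 97 mm wide, 18 mm thick and 1642 mm tall, are fixed to the +y face of the rails with their bottoms at z = 113 mm, evenly spaced across the span with equal gaps (rounded down to the nearest mm) at the −x end and between each pair — any rounding remainder accumulates at the +x end.

C is a picture frame with a 181×211 mm rectangular opening (x by z) and a uniform 46 mm border on every side. Frame depth is 33 mm along y. It is built from two vertical stiles running the full outside height and two horizontal rails spanning the gap between the stiles.

The fence section is against the stool's +x side, with their −y faces flush. The picture frame is on top of the stool.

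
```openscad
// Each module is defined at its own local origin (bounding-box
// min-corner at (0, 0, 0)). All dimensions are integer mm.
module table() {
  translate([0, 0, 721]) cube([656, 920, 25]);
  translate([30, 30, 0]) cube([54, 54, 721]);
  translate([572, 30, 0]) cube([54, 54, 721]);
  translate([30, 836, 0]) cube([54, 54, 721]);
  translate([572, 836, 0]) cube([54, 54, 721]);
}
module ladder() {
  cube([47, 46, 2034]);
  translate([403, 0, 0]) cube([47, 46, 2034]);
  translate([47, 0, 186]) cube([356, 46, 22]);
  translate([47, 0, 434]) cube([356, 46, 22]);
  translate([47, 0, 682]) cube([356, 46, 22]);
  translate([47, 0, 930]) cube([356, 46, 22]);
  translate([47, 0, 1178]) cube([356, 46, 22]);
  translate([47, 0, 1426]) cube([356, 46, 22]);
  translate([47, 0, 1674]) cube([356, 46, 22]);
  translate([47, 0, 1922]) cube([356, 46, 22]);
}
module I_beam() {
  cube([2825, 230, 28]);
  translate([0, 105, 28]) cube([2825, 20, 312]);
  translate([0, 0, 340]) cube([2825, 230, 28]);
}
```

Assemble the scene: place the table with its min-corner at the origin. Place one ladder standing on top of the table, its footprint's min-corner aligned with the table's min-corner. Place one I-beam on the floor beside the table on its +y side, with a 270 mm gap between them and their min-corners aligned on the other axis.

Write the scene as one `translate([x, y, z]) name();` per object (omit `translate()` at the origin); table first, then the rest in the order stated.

table();
translate([0, 0, 746]) ladder();
translate([0, 1190, 0]) I_beam();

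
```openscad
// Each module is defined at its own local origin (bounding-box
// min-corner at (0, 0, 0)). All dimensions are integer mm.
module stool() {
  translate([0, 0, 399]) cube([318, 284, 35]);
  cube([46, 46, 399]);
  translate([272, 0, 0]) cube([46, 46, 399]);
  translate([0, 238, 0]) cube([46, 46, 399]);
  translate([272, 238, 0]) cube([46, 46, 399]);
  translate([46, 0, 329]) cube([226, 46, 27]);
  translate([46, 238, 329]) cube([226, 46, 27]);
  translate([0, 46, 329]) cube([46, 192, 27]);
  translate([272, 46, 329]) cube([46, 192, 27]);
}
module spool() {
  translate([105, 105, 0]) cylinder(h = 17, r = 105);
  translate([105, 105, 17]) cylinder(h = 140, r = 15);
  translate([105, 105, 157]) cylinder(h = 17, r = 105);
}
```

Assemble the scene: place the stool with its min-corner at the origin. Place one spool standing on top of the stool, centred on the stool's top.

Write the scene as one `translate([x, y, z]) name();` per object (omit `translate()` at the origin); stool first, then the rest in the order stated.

stool();
translate([54, 37, 434]) spool();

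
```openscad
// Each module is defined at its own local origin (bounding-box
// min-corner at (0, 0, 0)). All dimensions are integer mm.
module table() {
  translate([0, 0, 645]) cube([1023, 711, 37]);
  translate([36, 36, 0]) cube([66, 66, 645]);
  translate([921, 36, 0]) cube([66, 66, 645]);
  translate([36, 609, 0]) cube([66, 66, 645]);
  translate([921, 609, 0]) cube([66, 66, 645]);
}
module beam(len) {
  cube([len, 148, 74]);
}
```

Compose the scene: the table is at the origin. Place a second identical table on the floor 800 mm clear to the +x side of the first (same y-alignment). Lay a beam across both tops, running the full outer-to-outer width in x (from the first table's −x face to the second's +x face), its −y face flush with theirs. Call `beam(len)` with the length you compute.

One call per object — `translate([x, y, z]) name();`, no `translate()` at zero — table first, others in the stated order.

table();
translate([1823, 0, 0]) table();
translate([0, 0, 682]) beam(2846);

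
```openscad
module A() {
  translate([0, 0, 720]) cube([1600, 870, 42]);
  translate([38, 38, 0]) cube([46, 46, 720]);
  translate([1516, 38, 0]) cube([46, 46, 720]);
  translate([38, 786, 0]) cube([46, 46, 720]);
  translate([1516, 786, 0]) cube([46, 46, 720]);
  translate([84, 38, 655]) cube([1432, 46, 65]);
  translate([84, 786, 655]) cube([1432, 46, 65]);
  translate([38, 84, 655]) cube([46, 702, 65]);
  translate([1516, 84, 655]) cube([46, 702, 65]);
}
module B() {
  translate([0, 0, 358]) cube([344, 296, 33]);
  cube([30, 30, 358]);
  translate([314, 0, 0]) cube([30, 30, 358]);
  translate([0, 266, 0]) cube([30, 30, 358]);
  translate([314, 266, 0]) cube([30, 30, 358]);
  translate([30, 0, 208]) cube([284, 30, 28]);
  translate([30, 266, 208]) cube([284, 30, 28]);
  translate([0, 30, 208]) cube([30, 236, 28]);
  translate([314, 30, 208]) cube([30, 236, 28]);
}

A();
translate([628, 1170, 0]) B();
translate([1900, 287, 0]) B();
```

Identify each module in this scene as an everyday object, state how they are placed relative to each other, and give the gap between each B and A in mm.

Each stool's nearest face is 300 mm from the table's bounding box.

A is a table. B is a stool. Two stools sit around the table at the +y, +x sides. The gap between each stool and the table is 300 mm.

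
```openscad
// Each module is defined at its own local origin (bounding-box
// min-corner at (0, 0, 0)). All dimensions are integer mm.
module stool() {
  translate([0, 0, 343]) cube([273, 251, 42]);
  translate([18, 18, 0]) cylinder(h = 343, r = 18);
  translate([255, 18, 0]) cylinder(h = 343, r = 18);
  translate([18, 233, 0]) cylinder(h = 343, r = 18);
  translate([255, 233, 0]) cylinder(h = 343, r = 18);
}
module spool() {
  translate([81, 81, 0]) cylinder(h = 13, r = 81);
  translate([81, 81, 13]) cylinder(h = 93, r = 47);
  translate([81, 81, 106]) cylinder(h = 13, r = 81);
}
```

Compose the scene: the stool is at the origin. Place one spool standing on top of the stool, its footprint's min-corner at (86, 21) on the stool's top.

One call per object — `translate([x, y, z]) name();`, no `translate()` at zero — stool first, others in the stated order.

stool();
translate([86, 21, 385]) spool();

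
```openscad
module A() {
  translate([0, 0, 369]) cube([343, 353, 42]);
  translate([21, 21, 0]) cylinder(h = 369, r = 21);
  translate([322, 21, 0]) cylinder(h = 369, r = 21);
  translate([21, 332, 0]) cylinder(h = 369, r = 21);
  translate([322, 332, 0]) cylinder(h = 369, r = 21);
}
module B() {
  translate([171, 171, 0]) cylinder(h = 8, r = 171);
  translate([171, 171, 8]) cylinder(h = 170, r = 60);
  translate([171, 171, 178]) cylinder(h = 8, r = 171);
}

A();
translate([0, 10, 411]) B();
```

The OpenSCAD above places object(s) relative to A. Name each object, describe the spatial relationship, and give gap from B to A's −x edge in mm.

A is a stool. B is a spool. The spool is on top of the stool. The gap from the spool to the stool's −x edge is 0 mm.

The spool's min-x is at 0; the stool's min-x is 0; gap = 0 mm.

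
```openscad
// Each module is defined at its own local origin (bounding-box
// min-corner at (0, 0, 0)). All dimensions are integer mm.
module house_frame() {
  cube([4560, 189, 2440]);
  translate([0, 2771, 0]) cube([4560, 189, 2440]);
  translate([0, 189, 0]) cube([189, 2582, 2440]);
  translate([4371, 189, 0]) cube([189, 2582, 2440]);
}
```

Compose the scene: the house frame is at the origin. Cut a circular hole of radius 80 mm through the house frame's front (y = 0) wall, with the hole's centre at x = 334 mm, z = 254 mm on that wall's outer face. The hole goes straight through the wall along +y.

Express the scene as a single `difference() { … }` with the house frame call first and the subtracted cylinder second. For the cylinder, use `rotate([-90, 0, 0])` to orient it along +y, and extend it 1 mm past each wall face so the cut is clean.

difference() {
  house_frame();
  translate([334, -1, 254]) rotate([-90, 0, 0]) cylinder(h = 191, r = 80);
}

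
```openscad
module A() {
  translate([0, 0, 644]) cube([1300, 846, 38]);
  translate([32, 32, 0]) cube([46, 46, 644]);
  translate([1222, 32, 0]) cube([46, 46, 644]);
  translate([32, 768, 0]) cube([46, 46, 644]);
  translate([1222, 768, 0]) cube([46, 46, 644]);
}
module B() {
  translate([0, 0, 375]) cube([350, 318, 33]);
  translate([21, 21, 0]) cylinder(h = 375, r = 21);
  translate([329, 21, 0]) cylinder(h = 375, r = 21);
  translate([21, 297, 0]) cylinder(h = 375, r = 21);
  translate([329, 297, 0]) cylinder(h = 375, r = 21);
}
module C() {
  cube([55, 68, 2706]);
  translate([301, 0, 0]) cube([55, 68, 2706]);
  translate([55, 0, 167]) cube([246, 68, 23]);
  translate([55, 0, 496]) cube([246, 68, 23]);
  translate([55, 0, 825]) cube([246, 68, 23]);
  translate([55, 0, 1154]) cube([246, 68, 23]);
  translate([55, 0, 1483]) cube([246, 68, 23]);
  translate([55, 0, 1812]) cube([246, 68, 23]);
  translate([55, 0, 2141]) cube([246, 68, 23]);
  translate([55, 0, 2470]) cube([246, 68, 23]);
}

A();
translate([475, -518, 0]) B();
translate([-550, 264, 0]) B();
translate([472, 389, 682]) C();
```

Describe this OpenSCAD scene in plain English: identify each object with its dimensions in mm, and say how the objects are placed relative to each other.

A is a rectangular dining table. The top is 1300×846×38 mm with its upper surface at z = 682 mm. It stands on four 46×46 mm square legs, each inset 32 mm from the nearest pair of top edges, running from the floor to the underside of the top.

B is a simple wooden stool: a rectangular seat 350 mm (x) by 318 mm (y), 33 mm thick, top face at z = 408 mm, on four round legs, each 42 mm in diameter. The legs rest on z = 0, each leg's axis is inset half a diameter from the nearest pair of seat edges (so the leg's bounding box is flush with the corner).

C is a straight ladder. Two 55×68 mm vertical rails, 2706 mm tall, stand 356 mm apart (outside-to-outside) with their front faces coplanar on the −y side. 8 rungs, each 68 mm deep and 23 mm tall, span between the inner faces of the rails, front faces flush with the rails. The lowest rung's underside is at z = 167 mm and rungs are spaced 329 mm apart (underside to underside).

Two stools sit around the table at the −y, −x sides. The ladder is on top of the table, centred.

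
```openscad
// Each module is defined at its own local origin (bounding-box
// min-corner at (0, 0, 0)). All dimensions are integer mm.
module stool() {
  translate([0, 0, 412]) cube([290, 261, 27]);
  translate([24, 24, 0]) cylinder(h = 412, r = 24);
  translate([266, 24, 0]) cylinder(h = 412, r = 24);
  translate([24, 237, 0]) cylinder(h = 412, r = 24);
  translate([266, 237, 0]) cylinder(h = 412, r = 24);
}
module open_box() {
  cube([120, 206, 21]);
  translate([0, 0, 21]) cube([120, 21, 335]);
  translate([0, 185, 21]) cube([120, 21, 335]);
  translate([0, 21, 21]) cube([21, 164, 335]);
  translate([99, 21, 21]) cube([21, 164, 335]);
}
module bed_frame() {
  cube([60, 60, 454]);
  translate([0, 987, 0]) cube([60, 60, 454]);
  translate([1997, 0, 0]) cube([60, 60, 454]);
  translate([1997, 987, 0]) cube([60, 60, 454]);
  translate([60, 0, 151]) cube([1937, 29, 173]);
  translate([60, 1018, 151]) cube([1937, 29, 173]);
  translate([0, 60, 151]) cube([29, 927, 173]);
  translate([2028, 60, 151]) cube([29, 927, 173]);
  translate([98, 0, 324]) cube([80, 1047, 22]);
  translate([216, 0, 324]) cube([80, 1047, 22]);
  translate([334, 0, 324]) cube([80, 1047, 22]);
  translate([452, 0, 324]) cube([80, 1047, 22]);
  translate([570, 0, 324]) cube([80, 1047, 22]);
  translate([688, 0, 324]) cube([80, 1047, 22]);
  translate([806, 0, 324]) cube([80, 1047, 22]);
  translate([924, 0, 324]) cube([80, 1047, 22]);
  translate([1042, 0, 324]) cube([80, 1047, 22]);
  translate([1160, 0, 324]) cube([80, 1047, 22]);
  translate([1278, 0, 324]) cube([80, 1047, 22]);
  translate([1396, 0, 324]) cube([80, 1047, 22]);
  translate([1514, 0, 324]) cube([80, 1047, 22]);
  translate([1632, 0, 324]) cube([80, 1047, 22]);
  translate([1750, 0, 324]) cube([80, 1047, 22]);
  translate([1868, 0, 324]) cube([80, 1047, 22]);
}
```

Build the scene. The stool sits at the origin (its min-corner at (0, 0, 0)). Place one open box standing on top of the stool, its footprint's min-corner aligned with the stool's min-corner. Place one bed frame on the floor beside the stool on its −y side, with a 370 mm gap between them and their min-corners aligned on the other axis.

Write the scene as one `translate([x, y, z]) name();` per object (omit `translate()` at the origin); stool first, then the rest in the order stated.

stool();
translate([0, 0, 439]) open_box();
translate([0, -1417, 0]) bed_frame();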